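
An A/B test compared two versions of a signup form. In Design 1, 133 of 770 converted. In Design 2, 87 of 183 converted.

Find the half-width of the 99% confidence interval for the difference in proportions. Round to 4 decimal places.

0.1014

First, p̂₁ = 133/770 = 0.1727; p̂₂ = 87/183 = 0.4754.
The two standard errors are √(0.1727×0.8273/770) = 0.01362 and √(0.4754×0.5246/183) = 0.03692.
Because the samples are independent, SE_diff = √(0.01362² + 0.03692²) = 0.03935.
Using z* = 2.576 for 99%, ME = 2.576 × 0.03935 = 0.10137.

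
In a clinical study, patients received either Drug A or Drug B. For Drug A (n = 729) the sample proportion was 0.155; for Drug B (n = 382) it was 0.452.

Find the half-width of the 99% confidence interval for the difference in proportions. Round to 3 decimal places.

The two standard errors are √(0.1550×0.8450/729) = 0.01340 and √(0.4520×0.5480/382) = 0.02546.
Because the samples are independent, SE_diff = √(0.01340² + 0.02546²) = 0.02877.
Using z* = 2.576 for 99%, ME = 2.576 × 0.02877 = 0.07411.

0.074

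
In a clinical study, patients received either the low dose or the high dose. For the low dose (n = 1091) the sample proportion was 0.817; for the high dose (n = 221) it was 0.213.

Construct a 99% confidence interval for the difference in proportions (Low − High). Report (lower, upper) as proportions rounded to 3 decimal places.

(0.527, 0.681)

Each SE is √(p̂(1−p̂)/n): √(0.8170·0.1830/1091) = 0.01171 and √(0.2130·0.7870/221) = 0.02754.
SE(p̂₁ − p̂₂) = √(SE₁² + SE₂²) = √(0.0001371241 + 0.0007584516) = 0.02993, since the two samples are independent.
At 99% confidence z* = 2.576; margin = 2.576 × 0.02993 = 0.07710.
The difference is 0.8170 − 0.2130 = 0.6040, so the interval is 0.6040 ± 0.07710 = (0.527, 0.681).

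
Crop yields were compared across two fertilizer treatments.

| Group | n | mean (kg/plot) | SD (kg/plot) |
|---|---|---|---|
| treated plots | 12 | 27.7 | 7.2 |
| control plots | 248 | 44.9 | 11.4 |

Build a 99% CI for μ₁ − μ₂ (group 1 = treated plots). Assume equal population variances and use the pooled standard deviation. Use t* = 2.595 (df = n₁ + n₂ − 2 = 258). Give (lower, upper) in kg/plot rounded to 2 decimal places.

s_p = √[((n₁−1)s₁² + (n₂−1)s₂²)/(n₁+n₂−2)] = √[(11·7.2² + 247·11.4²)/258] = 11.2530.
SE = 11.2530·√(1/12 + 1/248) = 3.3261.
With t* = 2.595, margin = 2.595 × 3.3261 = 8.6312.
x̄₁ − x̄₂ = 27.7 − 44.9 = -17.2000; interval -17.2000 ± 8.6312 = (-25.83, -8.57).

(-25.83, -8.57)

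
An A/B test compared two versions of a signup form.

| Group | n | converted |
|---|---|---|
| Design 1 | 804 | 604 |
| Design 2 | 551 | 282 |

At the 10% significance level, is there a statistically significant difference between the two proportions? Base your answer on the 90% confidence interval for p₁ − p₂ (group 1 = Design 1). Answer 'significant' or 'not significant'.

significant

First, p̂₁ = 604/804 = 0.7512; p̂₂ = 282/551 = 0.5118.
The two standard errors are √(0.7512×0.2488/804) = 0.01525 and √(0.5118×0.4882/551) = 0.02129.
Because the samples are independent, SE_diff = √(0.01525² + 0.02129²) = 0.02619.
Using z* = 1.645 for 90%, ME = 1.645 × 0.02619 = 0.04308.
p̂₁ − p̂₂ = 0.2394; interval 0.2394 ± 0.04308 gives (0.19632, 0.28248).
The interval (0.19632, 0.28248) does not contain 0, so the difference is significant.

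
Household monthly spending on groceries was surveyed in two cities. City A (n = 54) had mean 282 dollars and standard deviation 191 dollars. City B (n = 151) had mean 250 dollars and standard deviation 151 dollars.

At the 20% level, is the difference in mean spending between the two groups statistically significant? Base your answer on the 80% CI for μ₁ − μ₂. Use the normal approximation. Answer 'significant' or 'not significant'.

not significant

Standard errors of each mean: 191/√54 = 25.9918 and 151/√151 = 12.2882.
SE(x̄₁ − x̄₂) = √(25.9918² + 12.2882²) = 28.7502 for independent samples with unequal variances.
With z* = 1.282, the margin is 1.282 × 28.7502 = 36.8578.
x̄₁ − x̄₂ = 282 − 250 = 32.0000; the interval is 32.0000 ± 36.8578 = (-4.8578, 68.8578).
The interval (-4.8578, 68.8578) contains 0, so the difference is not significant.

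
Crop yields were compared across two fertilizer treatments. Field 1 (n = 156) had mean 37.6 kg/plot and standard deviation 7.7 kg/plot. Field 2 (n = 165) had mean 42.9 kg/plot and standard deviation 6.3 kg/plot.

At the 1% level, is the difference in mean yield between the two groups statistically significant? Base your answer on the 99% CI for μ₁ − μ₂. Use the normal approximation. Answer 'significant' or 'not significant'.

significant

Standard errors of each mean: 7.7/√156 = 0.6165 and 6.3/√165 = 0.4905.
SE(x̄₁ − x̄₂) = √(0.6165² + 0.4905²) = 0.7878 for independent samples with unequal variances.
With z* = 2.576, the margin is 2.576 × 0.7878 = 2.0294.
x̄₁ − x̄₂ = 37.6 − 42.9 = -5.3000; the interval is -5.3000 ± 2.0294 = (-7.3294, -3.2706).
The interval (-7.3294, -3.2706) does not contain 0, so the difference is significant.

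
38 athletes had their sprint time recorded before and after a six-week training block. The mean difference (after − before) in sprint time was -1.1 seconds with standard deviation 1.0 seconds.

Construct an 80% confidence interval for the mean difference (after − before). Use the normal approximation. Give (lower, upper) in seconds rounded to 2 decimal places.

Paired design: SE = s_d/√n = 1.0/√38 = 0.1622.
z* = 1.282; margin of error = 1.282 × 0.1622 = 0.2079.
-1.1 ± 0.2079 → (-1.31, -0.89).

(-1.31, -0.89)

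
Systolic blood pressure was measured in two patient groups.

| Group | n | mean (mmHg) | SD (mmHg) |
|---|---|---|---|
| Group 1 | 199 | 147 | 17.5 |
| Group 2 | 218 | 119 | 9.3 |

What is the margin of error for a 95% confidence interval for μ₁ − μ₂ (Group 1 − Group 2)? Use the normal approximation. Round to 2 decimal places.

Per-group SEs: s₁/√n₁ = 17.5/√199 = 1.2405, s₂/√n₂ = 9.3/√218 = 0.6299.
Unpooled SE of the difference: √(1.53884025 + 0.39677401) = 1.3913.
Margin of error = z* · SE = 1.960 × 1.3913 = 2.7269.

2.73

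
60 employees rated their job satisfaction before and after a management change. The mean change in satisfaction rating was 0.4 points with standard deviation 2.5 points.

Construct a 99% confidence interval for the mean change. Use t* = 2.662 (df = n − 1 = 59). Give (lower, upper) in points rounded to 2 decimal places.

Paired design: SE = s_d/√n = 2.5/√60 = 0.3227.
t* = 2.662; margin of error = 2.662 × 0.3227 = 0.8590.
0.4 ± 0.8590 → (-0.46, 1.26).

(-0.46, 1.26)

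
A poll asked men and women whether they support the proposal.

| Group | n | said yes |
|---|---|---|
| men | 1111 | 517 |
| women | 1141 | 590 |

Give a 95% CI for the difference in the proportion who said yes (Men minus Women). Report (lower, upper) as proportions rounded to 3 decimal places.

First, p̂₁ = 517/1111 = 0.4653; p̂₂ = 590/1141 = 0.5171.
The two standard errors are √(0.4653×0.5347/1111) = 0.01496 and √(0.5171×0.4829/1141) = 0.01479.
Because the samples are independent, SE_diff = √(0.01496² + 0.01479²) = 0.02104.
Using z* = 1.960 for 95%, ME = 1.960 × 0.02104 = 0.04124.
p̂₁ − p̂₂ = -0.0518; interval -0.0518 ± 0.04124 gives (-0.093, -0.011).

(-0.093, -0.011)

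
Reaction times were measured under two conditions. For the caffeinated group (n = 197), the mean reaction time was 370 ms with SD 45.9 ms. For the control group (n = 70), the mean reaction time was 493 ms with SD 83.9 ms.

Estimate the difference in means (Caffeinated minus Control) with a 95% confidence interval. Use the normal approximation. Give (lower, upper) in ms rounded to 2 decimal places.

Standard errors of each mean: 45.9/√197 = 3.2702 and 83.9/√70 = 10.0280.
SE(x̄₁ − x̄₂) = √(3.2702² + 10.0280²) = 10.5477 for independent samples with unequal variances.
With z* = 1.960, the margin is 1.960 × 10.5477 = 20.6735.
x̄₁ − x̄₂ = 370 − 493 = -123.0000; the interval is -123.0000 ± 20.6735 = (-143.67, -102.33).

(-143.67, -102.33)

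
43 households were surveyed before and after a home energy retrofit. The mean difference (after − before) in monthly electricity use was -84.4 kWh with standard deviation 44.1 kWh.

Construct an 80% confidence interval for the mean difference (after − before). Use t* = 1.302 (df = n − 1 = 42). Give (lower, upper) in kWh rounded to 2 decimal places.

(-93.16, -75.64)

This is a matched-pairs design, so SE = s_d/√n = 44.1/√43 = 6.7252.
Margin = 1.302 × 6.7252 = 8.7562; the interval is -84.4 ± 8.7562 = (-93.16, -75.64).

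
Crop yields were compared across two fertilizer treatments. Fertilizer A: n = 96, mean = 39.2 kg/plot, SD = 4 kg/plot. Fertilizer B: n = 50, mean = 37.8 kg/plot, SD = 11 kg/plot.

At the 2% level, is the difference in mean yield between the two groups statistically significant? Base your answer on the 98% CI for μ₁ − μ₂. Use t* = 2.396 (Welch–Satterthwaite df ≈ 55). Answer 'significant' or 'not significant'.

not significant

Per-group SEs: s₁/√n₁ = 4/√96 = 0.4082, s₂/√n₂ = 11/√50 = 1.5556.
Unpooled SE of the difference: √(0.16662724 + 2.41989136) = 1.6083.
Margin of error = t* · SE = 2.396 × 1.6083 = 3.8535.
x̄₁ − x̄₂ = 39.2 − 37.8 = 1.4000.
CI: 1.4000 ± 3.8535 = (-2.4535, 5.2535).
The interval (-2.4535, 5.2535) contains 0, so the difference is not significant.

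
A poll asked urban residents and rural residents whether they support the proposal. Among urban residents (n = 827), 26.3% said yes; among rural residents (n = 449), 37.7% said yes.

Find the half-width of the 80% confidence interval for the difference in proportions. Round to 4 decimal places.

Each SE is √(p̂(1−p̂)/n): √(0.2630·0.7370/827) = 0.01531 and √(0.3770·0.6230/449) = 0.02287.
SE(p̂₁ − p̂₂) = √(SE₁² + SE₂²) = √(0.0002343961 + 0.0005230369) = 0.02752, since the two samples are independent.
At 80% confidence z* = 1.282; margin = 1.282 × 0.02752 = 0.03528.

0.0353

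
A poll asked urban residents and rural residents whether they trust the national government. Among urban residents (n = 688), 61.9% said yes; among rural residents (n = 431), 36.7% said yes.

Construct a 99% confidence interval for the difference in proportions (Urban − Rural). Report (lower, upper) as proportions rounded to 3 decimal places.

The two standard errors are √(0.6190×0.3810/688) = 0.01851 and √(0.3670×0.6330/431) = 0.02322.
Because the samples are independent, SE_diff = √(0.01851² + 0.02322²) = 0.02969.
Using z* = 2.576 for 99%, ME = 2.576 × 0.02969 = 0.07648.
p̂₁ − p̂₂ = 0.2520; interval 0.2520 ± 0.07648 gives (0.176, 0.328).

(0.176, 0.328)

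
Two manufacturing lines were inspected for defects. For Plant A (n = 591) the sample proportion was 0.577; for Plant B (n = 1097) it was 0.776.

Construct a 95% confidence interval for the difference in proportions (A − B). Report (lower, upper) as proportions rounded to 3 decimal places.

(-0.246, -0.152)

Each SE is √(p̂(1−p̂)/n): √(0.5770·0.4230/591) = 0.02032 and √(0.7760·0.2240/1097) = 0.01259.
SE(p̂₁ − p̂₂) = √(SE₁² + SE₂²) = √(0.0004129024 + 0.0001585081) = 0.02390, since the two samples are independent.
At 95% confidence z* = 1.960; margin = 1.960 × 0.02390 = 0.04684.
The difference is 0.5770 − 0.7760 = -0.1990, so the interval is -0.1990 ± 0.04684 = (-0.246, -0.152).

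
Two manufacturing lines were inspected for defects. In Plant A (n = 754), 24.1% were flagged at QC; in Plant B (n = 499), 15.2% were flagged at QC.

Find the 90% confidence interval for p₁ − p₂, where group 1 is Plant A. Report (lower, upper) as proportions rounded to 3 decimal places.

(0.052, 0.126)

The two standard errors are √(0.2410×0.7590/754) = 0.01558 and √(0.1520×0.8480/499) = 0.01607.
Because the samples are independent, SE_diff = √(0.01558² + 0.01607²) = 0.02238.
Using z* = 1.645 for 90%, ME = 1.645 × 0.02238 = 0.03682.
p̂₁ − p̂₂ = 0.0890; interval 0.0890 ± 0.03682 gives (0.052, 0.126).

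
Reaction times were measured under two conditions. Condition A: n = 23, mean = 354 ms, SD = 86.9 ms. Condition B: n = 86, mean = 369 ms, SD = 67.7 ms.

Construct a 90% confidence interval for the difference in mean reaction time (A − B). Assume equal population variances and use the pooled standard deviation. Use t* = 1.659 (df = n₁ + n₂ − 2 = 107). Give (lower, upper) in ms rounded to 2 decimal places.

Pooled variance s_p² = [22·86.9² + 85·67.7²] / (23+86−2) = 5193.5988, so s_p = 72.0666.
SE_diff = s_p·√(1/n₁ + 1/n₂) = 72.0666·√(1/23 + 1/86) = 16.9174.
t* = 1.659; margin = 1.659 × 16.9174 = 28.0660.
Difference = 354 − 369 = -15.0000.
-15.0000 ± 28.0660 → (-43.07, 13.07).

(-43.07, 13.07)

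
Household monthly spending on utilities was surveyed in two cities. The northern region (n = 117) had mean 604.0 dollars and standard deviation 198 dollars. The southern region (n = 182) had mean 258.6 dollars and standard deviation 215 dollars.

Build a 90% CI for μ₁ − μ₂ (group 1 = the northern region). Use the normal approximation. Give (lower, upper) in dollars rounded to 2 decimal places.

(305.47, 385.33)

SE₁ = s₁/√n₁ = 198/√117 = 18.3051; SE₂ = 215/√182 = 15.9369.
Independent samples, unequal variances: SE_diff = √(SE₁² + SE₂²) = √(335.07668601 + 253.98478161) = 24.2706.
z* = 1.645, so margin of error = 1.645 × 24.2706 = 39.9251.
Difference in means = 604.0 − 258.6 = 345.4000.
345.4000 ± 39.9251 → (305.47, 385.33).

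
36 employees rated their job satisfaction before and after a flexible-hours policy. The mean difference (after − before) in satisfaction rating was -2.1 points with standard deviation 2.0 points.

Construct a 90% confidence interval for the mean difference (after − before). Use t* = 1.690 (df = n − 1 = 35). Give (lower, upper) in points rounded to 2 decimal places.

(-2.66, -1.54)

This is a matched-pairs design, so SE = s_d/√n = 2.0/√36 = 0.3333.
Margin = 1.690 × 0.3333 = 0.5633; the interval is -2.1 ± 0.5633 = (-2.66, -1.54).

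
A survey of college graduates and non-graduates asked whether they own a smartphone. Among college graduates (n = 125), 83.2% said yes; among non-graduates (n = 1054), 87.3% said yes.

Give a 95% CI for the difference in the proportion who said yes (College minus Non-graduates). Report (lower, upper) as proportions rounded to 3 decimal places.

Each SE is √(p̂(1−p̂)/n): √(0.8320·0.1680/125) = 0.03344 and √(0.8730·0.1270/1054) = 0.01026.
SE(p̂₁ − p̂₂) = √(SE₁² + SE₂²) = √(0.0011182336 + 0.0001052676) = 0.03498, since the two samples are independent.
At 95% confidence z* = 1.960; margin = 1.960 × 0.03498 = 0.06856.
The difference is 0.8320 − 0.8730 = -0.0410, so the interval is -0.0410 ± 0.06856 = (-0.110, 0.028).

(-0.110, 0.028)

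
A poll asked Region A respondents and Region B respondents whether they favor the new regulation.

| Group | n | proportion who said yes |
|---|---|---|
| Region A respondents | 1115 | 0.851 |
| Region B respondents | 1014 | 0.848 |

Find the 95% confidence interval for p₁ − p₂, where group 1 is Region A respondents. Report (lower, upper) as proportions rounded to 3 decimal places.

(-0.027, 0.033)

Each SE is √(p̂(1−p̂)/n): √(0.8510·0.1490/1115) = 0.01066 and √(0.8480·0.1520/1014) = 0.01127.
SE(p̂₁ − p̂₂) = √(SE₁² + SE₂²) = √(0.0001136356 + 0.0001270129) = 0.01551, since the two samples are independent.
At 95% confidence z* = 1.960; margin = 1.960 × 0.01551 = 0.03040.
The difference is 0.8510 − 0.8480 = 0.0030, so the interval is 0.0030 ± 0.03040 = (-0.027, 0.033).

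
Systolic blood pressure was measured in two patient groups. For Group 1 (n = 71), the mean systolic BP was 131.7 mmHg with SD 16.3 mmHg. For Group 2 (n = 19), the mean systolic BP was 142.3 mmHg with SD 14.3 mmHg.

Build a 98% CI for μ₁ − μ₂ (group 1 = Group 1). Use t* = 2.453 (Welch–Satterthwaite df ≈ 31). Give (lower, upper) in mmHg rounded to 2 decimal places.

(-19.94, -1.26)

SE₁ = s₁/√n₁ = 16.3/√71 = 1.9345; SE₂ = 14.3/√19 = 3.2806.
Independent samples, unequal variances: SE_diff = √(SE₁² + SE₂²) = √(3.74229025 + 10.76233636) = 3.8085.
t* = 2.453, so margin of error = 2.453 × 3.8085 = 9.3423.
Difference in means = 131.7 − 142.3 = -10.6000.
-10.6000 ± 9.3423 → (-19.94, -1.26).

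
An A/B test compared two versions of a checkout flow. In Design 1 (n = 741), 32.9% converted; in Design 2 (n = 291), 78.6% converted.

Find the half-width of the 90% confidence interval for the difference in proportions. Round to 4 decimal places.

The two standard errors are √(0.3290×0.6710/741) = 0.01726 and √(0.7860×0.2140/291) = 0.02404.
Because the samples are independent, SE_diff = √(0.01726² + 0.02404²) = 0.02959.
Using z* = 1.645 for 90%, ME = 1.645 × 0.02959 = 0.04868.

0.0487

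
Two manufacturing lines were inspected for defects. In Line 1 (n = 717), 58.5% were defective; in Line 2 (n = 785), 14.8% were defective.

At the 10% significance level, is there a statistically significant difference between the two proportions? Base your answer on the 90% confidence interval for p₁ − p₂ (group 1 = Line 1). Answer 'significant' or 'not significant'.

significant

SE₁ = √(p̂₁(1−p̂₁)/n₁) = √(0.5850·0.4150/717) = 0.01840; SE₂ = √(0.1480·0.8520/785) = 0.01267.
Independent samples: SE of the difference = √(SE₁² + SE₂²) = √(0.00033856 + 0.0001605289) = 0.02234.
z* for 90% confidence is 1.645, so the margin of error is 1.645 × 0.02234 = 0.03675.
Point estimate p̂₁ − p̂₂ = 0.5850 − 0.1480 = 0.4370.
0.4370 ± 0.03675 → (0.40025, 0.47375).
The interval (0.40025, 0.47375) does not contain 0, so the difference is significant.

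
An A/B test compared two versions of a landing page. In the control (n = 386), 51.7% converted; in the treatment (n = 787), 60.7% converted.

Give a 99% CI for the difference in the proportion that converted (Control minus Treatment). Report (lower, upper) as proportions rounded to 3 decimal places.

(-0.169, -0.011)

SE₁ = √(p̂₁(1−p̂₁)/n₁) = √(0.5170·0.4830/386) = 0.02543; SE₂ = √(0.6070·0.3930/787) = 0.01741.
Independent samples: SE of the difference = √(SE₁² + SE₂²) = √(0.0006466849 + 0.0003031081) = 0.03082.
z* for 99% confidence is 2.576, so the margin of error is 2.576 × 0.03082 = 0.07939.
Point estimate p̂₁ − p̂₂ = 0.5170 − 0.6070 = -0.0900.
-0.0900 ± 0.07939 → (-0.169, -0.011).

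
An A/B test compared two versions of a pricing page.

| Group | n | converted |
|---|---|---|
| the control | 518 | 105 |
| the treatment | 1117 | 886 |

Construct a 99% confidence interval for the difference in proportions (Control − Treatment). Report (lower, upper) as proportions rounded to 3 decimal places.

First, p̂₁ = 105/518 = 0.2027; p̂₂ = 886/1117 = 0.7932.
The two standard errors are √(0.2027×0.7973/518) = 0.01766 and √(0.7932×0.2068/1117) = 0.01212.
Because the samples are independent, SE_diff = √(0.01766² + 0.01212²) = 0.02142.
Using z* = 2.576 for 99%, ME = 2.576 × 0.02142 = 0.05518.
p̂₁ − p̂₂ = -0.5905; interval -0.5905 ± 0.05518 gives (-0.646, -0.535).

(-0.646, -0.535)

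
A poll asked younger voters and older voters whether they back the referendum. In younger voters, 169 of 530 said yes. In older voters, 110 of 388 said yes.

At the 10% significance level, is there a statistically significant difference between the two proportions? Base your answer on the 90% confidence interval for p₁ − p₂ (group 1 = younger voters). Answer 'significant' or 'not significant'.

not significant

p̂₁ = 169/530 = 0.3189 and p̂₂ = 110/388 = 0.2835.
SE₁ = √(p̂₁(1−p̂₁)/n₁) = √(0.3189·0.6811/530) = 0.02024; SE₂ = √(0.2835·0.7165/388) = 0.02288.
Independent samples: SE of the difference = √(SE₁² + SE₂²) = √(0.0004096576 + 0.0005234944) = 0.03055.
z* for 90% confidence is 1.645, so the margin of error is 1.645 × 0.03055 = 0.05025.
Point estimate p̂₁ − p̂₂ = 0.3189 − 0.2835 = 0.0354.
0.0354 ± 0.05025 → (-0.01485, 0.08565).
The interval (-0.01485, 0.08565) contains 0, so the difference is not significant.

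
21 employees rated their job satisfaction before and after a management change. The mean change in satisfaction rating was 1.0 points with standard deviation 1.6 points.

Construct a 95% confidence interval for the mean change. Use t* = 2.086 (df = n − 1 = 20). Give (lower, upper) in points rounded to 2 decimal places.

Paired design: SE = s_d/√n = 1.6/√21 = 0.3491.
t* = 2.086; margin of error = 2.086 × 0.3491 = 0.7282.
1.0 ± 0.7282 → (0.27, 1.73).

(0.27, 1.73)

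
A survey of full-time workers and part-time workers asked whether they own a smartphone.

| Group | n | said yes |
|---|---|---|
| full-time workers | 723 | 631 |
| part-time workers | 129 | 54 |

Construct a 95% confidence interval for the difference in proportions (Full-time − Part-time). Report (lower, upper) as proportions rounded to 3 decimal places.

p̂₁ = 631/723 = 0.8728 and p̂₂ = 54/129 = 0.4186.
SE₁ = √(p̂₁(1−p̂₁)/n₁) = √(0.8728·0.1272/723) = 0.01239; SE₂ = √(0.4186·0.5814/129) = 0.04344.
Independent samples: SE of the difference = √(SE₁² + SE₂²) = √(0.0001535121 + 0.0018870336) = 0.04517.
z* for 95% confidence is 1.960, so the margin of error is 1.960 × 0.04517 = 0.08853.
Point estimate p̂₁ − p̂₂ = 0.8728 − 0.4186 = 0.4542.
0.4542 ± 0.08853 → (0.366, 0.543).

(0.366, 0.543)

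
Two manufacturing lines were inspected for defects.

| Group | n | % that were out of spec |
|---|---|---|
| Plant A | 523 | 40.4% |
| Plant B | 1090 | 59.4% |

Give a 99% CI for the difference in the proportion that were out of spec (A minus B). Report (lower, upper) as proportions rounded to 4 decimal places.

The two standard errors are √(0.4040×0.5960/523) = 0.02146 and √(0.5940×0.4060/1090) = 0.01487.
Because the samples are independent, SE_diff = √(0.02146² + 0.01487²) = 0.02611.
Using z* = 2.576 for 99%, ME = 2.576 × 0.02611 = 0.06726.
p̂₁ − p̂₂ = -0.1900; interval -0.1900 ± 0.06726 gives (-0.2573, -0.1227).

(-0.2573, -0.1227)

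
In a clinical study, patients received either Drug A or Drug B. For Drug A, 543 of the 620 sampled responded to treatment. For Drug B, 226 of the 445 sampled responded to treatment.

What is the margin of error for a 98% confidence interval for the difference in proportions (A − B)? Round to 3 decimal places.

0.063

p̂₁ = 543/620 = 0.8758 and p̂₂ = 226/445 = 0.5079.
SE₁ = √(p̂₁(1−p̂₁)/n₁) = √(0.8758·0.1242/620) = 0.01325; SE₂ = √(0.5079·0.4921/445) = 0.02370.
Independent samples: SE of the difference = √(SE₁² + SE₂²) = √(0.0001755625 + 0.00056169) = 0.02715.
z* for 98% confidence is 2.326, so the margin of error is 2.326 × 0.02715 = 0.06315.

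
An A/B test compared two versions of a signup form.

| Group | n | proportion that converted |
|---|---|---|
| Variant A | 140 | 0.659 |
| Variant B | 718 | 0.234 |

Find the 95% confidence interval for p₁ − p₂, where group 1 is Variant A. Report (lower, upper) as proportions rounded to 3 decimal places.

The two standard errors are √(0.6590×0.3410/140) = 0.04006 and √(0.2340×0.7660/718) = 0.01580.
Because the samples are independent, SE_diff = √(0.04006² + 0.01580²) = 0.04306.
Using z* = 1.960 for 95%, ME = 1.960 × 0.04306 = 0.08440.
p̂₁ − p̂₂ = 0.4250; interval 0.4250 ± 0.08440 gives (0.341, 0.509).

(0.341, 0.509)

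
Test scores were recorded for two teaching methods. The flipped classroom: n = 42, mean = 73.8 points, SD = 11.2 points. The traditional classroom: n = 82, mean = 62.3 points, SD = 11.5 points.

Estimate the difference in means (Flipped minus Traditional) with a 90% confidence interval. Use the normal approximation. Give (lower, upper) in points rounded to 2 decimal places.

SE₁ = s₁/√n₁ = 11.2/√42 = 1.7282; SE₂ = 11.5/√82 = 1.2700.
Independent samples, unequal variances: SE_diff = √(SE₁² + SE₂²) = √(2.98667524 + 1.6129) = 2.1447.
z* = 1.645, so margin of error = 1.645 × 2.1447 = 3.5280.
Difference in means = 73.8 − 62.3 = 11.5000.
11.5000 ± 3.5280 → (7.97, 15.03).

(7.97, 15.03)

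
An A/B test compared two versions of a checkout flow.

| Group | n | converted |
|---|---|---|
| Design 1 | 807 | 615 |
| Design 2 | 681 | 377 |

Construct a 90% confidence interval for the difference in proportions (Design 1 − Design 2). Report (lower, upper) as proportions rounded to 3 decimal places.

First, p̂₁ = 615/807 = 0.7621; p̂₂ = 377/681 = 0.5536.
The two standard errors are √(0.7621×0.2379/807) = 0.01499 and √(0.5536×0.4464/681) = 0.01905.
Because the samples are independent, SE_diff = √(0.01499² + 0.01905²) = 0.02424.
Using z* = 1.645 for 90%, ME = 1.645 × 0.02424 = 0.03987.
p̂₁ − p̂₂ = 0.2085; interval 0.2085 ± 0.03987 gives (0.169, 0.248).

(0.169, 0.248)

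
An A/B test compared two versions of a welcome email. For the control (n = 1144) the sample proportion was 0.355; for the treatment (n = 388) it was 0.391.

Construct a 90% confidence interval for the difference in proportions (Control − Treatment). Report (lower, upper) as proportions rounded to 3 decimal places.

The two standard errors are √(0.3550×0.6450/1144) = 0.01415 and √(0.3910×0.6090/388) = 0.02477.
Because the samples are independent, SE_diff = √(0.01415² + 0.02477²) = 0.02853.
Using z* = 1.645 for 90%, ME = 1.645 × 0.02853 = 0.04693.
p̂₁ − p̂₂ = -0.0360; interval -0.0360 ± 0.04693 gives (-0.083, 0.011).

(-0.083, 0.011)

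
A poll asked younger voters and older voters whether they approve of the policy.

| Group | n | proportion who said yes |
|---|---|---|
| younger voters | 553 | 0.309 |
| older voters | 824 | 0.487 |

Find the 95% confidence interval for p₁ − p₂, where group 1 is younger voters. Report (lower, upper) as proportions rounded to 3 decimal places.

(-0.229, -0.127)

SE₁ = √(p̂₁(1−p̂₁)/n₁) = √(0.3090·0.6910/553) = 0.01965; SE₂ = √(0.4870·0.5130/824) = 0.01741.
Independent samples: SE of the difference = √(SE₁² + SE₂²) = √(0.0003861225 + 0.0003031081) = 0.02625.
z* for 95% confidence is 1.960, so the margin of error is 1.960 × 0.02625 = 0.05145.
Point estimate p̂₁ − p̂₂ = 0.3090 − 0.4870 = -0.1780.
-0.1780 ± 0.05145 → (-0.229, -0.127).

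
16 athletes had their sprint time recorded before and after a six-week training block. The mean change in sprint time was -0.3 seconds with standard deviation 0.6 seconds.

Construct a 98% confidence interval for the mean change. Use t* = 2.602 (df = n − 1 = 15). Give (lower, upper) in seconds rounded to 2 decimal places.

Paired design: SE = s_d/√n = 0.6/√16 = 0.1500.
t* = 2.602; margin of error = 2.602 × 0.1500 = 0.3903.
-0.3 ± 0.3903 → (-0.69, 0.09).

(-0.69, 0.09)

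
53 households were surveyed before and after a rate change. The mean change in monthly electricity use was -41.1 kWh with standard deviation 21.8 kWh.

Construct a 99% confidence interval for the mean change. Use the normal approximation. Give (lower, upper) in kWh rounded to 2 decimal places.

(-48.81, -33.39)

This is a matched-pairs design, so SE = s_d/√n = 21.8/√53 = 2.9945.
Margin = 2.576 × 2.9945 = 7.7138; the interval is -41.1 ± 7.7138 = (-48.81, -33.39).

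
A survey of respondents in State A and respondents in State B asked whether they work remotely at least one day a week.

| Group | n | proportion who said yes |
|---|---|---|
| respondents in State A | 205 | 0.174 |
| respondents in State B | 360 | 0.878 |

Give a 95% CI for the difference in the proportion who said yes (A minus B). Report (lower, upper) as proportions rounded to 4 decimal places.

SE₁ = √(p̂₁(1−p̂₁)/n₁) = √(0.1740·0.8260/205) = 0.02648; SE₂ = √(0.8780·0.1220/360) = 0.01725.
Independent samples: SE of the difference = √(SE₁² + SE₂²) = √(0.0007011904 + 0.0002975625) = 0.03160.
z* for 95% confidence is 1.960, so the margin of error is 1.960 × 0.03160 = 0.06194.
Point estimate p̂₁ − p̂₂ = 0.1740 − 0.8780 = -0.7040.
-0.7040 ± 0.06194 → (-0.7659, -0.6421).

(-0.7659, -0.6421)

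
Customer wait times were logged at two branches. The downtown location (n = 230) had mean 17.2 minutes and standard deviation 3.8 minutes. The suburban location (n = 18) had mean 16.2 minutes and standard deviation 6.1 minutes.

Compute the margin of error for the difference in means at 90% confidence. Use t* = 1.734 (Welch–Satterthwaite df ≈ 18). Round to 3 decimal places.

Standard errors of each mean: 3.8/√230 = 0.2506 and 6.1/√18 = 1.4378.
SE(x̄₁ − x̄₂) = √(0.2506² + 1.4378²) = 1.4595 for independent samples with unequal variances.
With t* = 1.734, the margin is 1.734 × 1.4595 = 2.5308.

2.531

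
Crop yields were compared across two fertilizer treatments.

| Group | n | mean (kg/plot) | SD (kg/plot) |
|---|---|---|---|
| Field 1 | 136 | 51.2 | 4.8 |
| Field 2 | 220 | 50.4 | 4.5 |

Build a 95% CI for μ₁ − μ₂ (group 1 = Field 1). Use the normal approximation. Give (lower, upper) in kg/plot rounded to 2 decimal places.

(-0.20, 1.80)

Standard errors of each mean: 4.8/√136 = 0.4116 and 4.5/√220 = 0.3034.
SE(x̄₁ − x̄₂) = √(0.4116² + 0.3034²) = 0.5113 for independent samples with unequal variances.
With z* = 1.960, the margin is 1.960 × 0.5113 = 1.0021.
x̄₁ − x̄₂ = 51.2 − 50.4 = 0.8000; the interval is 0.8000 ± 1.0021 = (-0.20, 1.80).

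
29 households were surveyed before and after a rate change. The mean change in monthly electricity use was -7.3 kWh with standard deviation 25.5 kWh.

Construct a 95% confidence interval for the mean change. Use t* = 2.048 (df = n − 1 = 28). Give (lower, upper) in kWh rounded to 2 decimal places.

(-17.00, 2.40)

This is a matched-pairs design, so SE = s_d/√n = 25.5/√29 = 4.7352.
Margin = 2.048 × 4.7352 = 9.6977; the interval is -7.3 ± 9.6977 = (-17.00, 2.40).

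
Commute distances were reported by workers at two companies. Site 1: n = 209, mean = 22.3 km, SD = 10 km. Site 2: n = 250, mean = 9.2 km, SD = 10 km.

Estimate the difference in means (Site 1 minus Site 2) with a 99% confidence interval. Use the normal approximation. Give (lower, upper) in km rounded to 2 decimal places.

SE₁ = s₁/√n₁ = 10/√209 = 0.6917; SE₂ = 10/√250 = 0.6325.
Independent samples, unequal variances: SE_diff = √(SE₁² + SE₂²) = √(0.47844889 + 0.40005625) = 0.9373.
z* = 2.576, so margin of error = 2.576 × 0.9373 = 2.4145.
Difference in means = 22.3 − 9.2 = 13.1000.
13.1000 ± 2.4145 → (10.69, 15.51).

(10.69, 15.51)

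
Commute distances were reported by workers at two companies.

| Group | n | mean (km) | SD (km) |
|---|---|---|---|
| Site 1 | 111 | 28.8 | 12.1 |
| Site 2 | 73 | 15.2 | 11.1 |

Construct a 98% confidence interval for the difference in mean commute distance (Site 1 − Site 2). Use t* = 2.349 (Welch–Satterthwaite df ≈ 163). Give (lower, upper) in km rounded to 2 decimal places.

(9.53, 17.67)

Per-group SEs: s₁/√n₁ = 12.1/√111 = 1.1485, s₂/√n₂ = 11.1/√73 = 1.2992.
Unpooled SE of the difference: √(1.31905225 + 1.68792064) = 1.7341.
Margin of error = t* · SE = 2.349 × 1.7341 = 4.0734.
x̄₁ − x̄₂ = 28.8 − 15.2 = 13.6000.
CI: 13.6000 ± 4.0734 = (9.53, 17.67).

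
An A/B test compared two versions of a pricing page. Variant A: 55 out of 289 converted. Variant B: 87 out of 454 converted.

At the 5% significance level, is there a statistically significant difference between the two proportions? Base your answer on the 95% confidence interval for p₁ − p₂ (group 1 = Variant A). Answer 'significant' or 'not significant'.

not significant

p̂₁ = 55/289 = 0.1903 and p̂₂ = 87/454 = 0.1916.
SE₁ = √(p̂₁(1−p̂₁)/n₁) = √(0.1903·0.8097/289) = 0.02309; SE₂ = √(0.1916·0.8084/454) = 0.01847.
Independent samples: SE of the difference = √(SE₁² + SE₂²) = √(0.0005331481 + 0.0003411409) = 0.02957.
z* for 95% confidence is 1.960, so the margin of error is 1.960 × 0.02957 = 0.05796.
Point estimate p̂₁ − p̂₂ = 0.1903 − 0.1916 = -0.0013.
-0.0013 ± 0.05796 → (-0.05926, 0.05666).
The interval (-0.05926, 0.05666) contains 0, so the difference is not significant.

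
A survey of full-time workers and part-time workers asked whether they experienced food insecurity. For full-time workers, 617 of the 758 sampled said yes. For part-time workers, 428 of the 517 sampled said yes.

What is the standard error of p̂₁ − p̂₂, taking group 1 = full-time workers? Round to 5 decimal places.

p̂₁ = 617/758 = 0.8140 and p̂₂ = 428/517 = 0.8279.
SE₁ = √(p̂₁(1−p̂₁)/n₁) = √(0.8140·0.1860/758) = 0.01413; SE₂ = √(0.8279·0.1721/517) = 0.01660.
Independent samples: SE of the difference = √(SE₁² + SE₂²) = √(0.0001996569 + 0.00027556) = 0.02180.

0.02180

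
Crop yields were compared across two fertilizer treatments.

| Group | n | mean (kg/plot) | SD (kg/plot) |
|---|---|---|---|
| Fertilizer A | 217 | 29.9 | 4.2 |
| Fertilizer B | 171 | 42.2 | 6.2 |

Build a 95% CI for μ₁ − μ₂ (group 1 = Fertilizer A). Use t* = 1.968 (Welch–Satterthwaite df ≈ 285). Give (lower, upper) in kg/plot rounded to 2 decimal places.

SE₁ = s₁/√n₁ = 4.2/√217 = 0.2851; SE₂ = 6.2/√171 = 0.4741.
Independent samples, unequal variances: SE_diff = √(SE₁² + SE₂²) = √(0.08128201 + 0.22477081) = 0.5532.
t* = 1.968, so margin of error = 1.968 × 0.5532 = 1.0887.
Difference in means = 29.9 − 42.2 = -12.3000.
-12.3000 ± 1.0887 → (-13.39, -11.21).

(-13.39, -11.21)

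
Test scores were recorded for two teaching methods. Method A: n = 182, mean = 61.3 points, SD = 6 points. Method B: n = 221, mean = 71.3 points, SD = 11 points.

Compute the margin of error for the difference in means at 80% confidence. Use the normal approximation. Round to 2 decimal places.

1.11

Standard errors of each mean: 6/√182 = 0.4447 and 11/√221 = 0.7399.
SE(x̄₁ − x̄₂) = √(0.4447² + 0.7399²) = 0.8633 for independent samples with unequal variances.
With z* = 1.282, the margin is 1.282 × 0.8633 = 1.1068.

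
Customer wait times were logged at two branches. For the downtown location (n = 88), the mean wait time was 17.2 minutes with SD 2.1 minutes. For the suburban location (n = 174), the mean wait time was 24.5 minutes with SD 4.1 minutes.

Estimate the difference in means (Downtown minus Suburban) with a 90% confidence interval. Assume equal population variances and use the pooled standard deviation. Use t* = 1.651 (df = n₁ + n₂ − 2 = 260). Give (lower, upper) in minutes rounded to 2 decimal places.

(-8.07, -6.53)

s_p = √[((n₁−1)s₁² + (n₂−1)s₂²)/(n₁+n₂−2)] = √[(87·2.1² + 173·4.1²)/260] = 3.5582.
SE = 3.5582·√(1/88 + 1/174) = 0.4654.
With t* = 1.651, margin = 1.651 × 0.4654 = 0.7684.
x̄₁ − x̄₂ = 17.2 − 24.5 = -7.3000; interval -7.3000 ± 0.7684 = (-8.07, -6.53).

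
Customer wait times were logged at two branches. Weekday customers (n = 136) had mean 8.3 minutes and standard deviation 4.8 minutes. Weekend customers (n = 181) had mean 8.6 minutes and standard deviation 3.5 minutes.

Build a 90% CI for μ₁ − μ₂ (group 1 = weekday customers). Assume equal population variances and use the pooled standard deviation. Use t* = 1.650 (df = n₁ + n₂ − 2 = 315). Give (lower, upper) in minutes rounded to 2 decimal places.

(-1.07, 0.47)

Pooled variance s_p² = [135·4.8² + 180·3.5²] / (136+181−2) = 16.8743, so s_p = 4.1078.
SE_diff = s_p·√(1/n₁ + 1/n₂) = 4.1078·√(1/136 + 1/181) = 0.4662.
t* = 1.650; margin = 1.650 × 0.4662 = 0.7692.
Difference = 8.3 − 8.6 = -0.3000.
-0.3000 ± 0.7692 → (-1.07, 0.47).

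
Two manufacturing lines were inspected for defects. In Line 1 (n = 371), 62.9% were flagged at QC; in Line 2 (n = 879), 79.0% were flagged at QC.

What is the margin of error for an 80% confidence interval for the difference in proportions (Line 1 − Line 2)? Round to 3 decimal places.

The two standard errors are √(0.6290×0.3710/371) = 0.02508 and √(0.7900×0.2100/879) = 0.01374.
Because the samples are independent, SE_diff = √(0.02508² + 0.01374²) = 0.02860.
Using z* = 1.282 for 80%, ME = 1.282 × 0.02860 = 0.03667.

0.037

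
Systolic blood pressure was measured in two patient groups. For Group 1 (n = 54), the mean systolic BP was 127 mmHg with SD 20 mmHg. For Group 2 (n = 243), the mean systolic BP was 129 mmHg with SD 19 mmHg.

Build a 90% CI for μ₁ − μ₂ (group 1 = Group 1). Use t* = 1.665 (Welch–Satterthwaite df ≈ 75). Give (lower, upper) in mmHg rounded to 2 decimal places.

(-6.97, 2.97)

SE₁ = s₁/√n₁ = 20/√54 = 2.7217; SE₂ = 19/√243 = 1.2189.
Independent samples, unequal variances: SE_diff = √(SE₁² + SE₂²) = √(7.40765089 + 1.48571721) = 2.9822.
t* = 1.665, so margin of error = 1.665 × 2.9822 = 4.9654.
Difference in means = 127 − 129 = -2.0000.
-2.0000 ± 4.9654 → (-6.97, 2.97).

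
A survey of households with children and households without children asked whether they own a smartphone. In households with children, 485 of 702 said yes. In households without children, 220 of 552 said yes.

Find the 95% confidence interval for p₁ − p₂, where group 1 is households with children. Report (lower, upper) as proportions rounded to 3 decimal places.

First, p̂₁ = 485/702 = 0.6909; p̂₂ = 220/552 = 0.3986.
The two standard errors are √(0.6909×0.3091/702) = 0.01744 and √(0.3986×0.6014/552) = 0.02084.
Because the samples are independent, SE_diff = √(0.01744² + 0.02084²) = 0.02717.
Using z* = 1.960 for 95%, ME = 1.960 × 0.02717 = 0.05325.
p̂₁ − p̂₂ = 0.2923; interval 0.2923 ± 0.05325 gives (0.239, 0.346).

(0.239, 0.346)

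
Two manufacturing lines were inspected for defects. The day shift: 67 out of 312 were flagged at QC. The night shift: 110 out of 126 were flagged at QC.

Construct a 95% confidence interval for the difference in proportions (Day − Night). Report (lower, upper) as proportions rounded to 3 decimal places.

First, p̂₁ = 67/312 = 0.2147; p̂₂ = 110/126 = 0.8730.
The two standard errors are √(0.2147×0.7853/312) = 0.02325 and √(0.8730×0.1270/126) = 0.02966.
Because the samples are independent, SE_diff = √(0.02325² + 0.02966²) = 0.03769.
Using z* = 1.960 for 95%, ME = 1.960 × 0.03769 = 0.07387.
p̂₁ − p̂₂ = -0.6583; interval -0.6583 ± 0.07387 gives (-0.732, -0.584).

(-0.732, -0.584)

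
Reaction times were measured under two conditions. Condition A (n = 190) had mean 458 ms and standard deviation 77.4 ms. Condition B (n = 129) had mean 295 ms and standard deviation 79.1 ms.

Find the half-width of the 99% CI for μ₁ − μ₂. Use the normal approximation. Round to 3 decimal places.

SE₁ = s₁/√n₁ = 77.4/√190 = 5.6152; SE₂ = 79.1/√129 = 6.9644.
Independent samples, unequal variances: SE_diff = √(SE₁² + SE₂²) = √(31.53047104 + 48.50286736) = 8.9461.
z* = 2.576, so margin of error = 2.576 × 8.9461 = 23.0452.

23.045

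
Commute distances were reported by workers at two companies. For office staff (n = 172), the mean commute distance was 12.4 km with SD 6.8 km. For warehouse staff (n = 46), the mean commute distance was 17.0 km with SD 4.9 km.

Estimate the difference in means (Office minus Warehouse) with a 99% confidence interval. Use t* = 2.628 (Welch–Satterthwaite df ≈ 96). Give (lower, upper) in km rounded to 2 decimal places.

Per-group SEs: s₁/√n₁ = 6.8/√172 = 0.5185, s₂/√n₂ = 4.9/√46 = 0.7225.
Unpooled SE of the difference: √(0.26884225 + 0.52200625) = 0.8893.
Margin of error = t* · SE = 2.628 × 0.8893 = 2.3371.
x̄₁ − x̄₂ = 12.4 − 17.0 = -4.6000.
CI: -4.6000 ± 2.3371 = (-6.94, -2.26).

(-6.94, -2.26)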